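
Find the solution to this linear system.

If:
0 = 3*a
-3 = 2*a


Then:
No Solution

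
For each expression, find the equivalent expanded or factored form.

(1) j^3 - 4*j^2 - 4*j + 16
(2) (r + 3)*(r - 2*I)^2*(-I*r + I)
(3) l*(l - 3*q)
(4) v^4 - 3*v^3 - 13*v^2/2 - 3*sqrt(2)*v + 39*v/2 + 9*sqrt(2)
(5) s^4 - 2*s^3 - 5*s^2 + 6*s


(1) = (j - 4)*(j - 2)*(j + 2)
(2) = -I*r^4 - 4*r^3 - 2*I*r^3 - 8*r^2 + 7*I*r^2 + 12*r + 8*I*r - 12*I
(3) = l^2 - 3*l*q
(4) = (v - 3)*(v - 2*sqrt(2))*(v + sqrt(2)/2)*(v + 3*sqrt(2)/2)
(5) = s*(s - 3)*(s - 1)*(s + 2)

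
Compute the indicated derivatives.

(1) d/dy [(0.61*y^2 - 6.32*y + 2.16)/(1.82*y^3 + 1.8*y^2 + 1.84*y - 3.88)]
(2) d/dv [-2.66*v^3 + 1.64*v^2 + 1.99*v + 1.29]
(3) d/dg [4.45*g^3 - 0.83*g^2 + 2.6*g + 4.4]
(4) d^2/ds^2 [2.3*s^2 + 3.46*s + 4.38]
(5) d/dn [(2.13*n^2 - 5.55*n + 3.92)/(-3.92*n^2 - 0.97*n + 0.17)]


(1) = (-1.1102*y^4 + 23.0048*y^3 + 0.7048*y^2 - 12.5096*y + 20.5472)/(3.3124*y^6 + 6.552*y^5 + 9.9376*y^4 - 7.4992*y^3 - 10.5824*y^2 - 14.2784*y + 15.0544)
(2) = -7.98*v^2 + 3.28*v + 1.99
(3) = 13.35*g^2 - 1.66*g + 2.6
(4) = 4.60000000000000
(5) = (-23.8221*n^2 + 31.457*n + 2.8589)/(15.3664*n^4 + 7.6048*n^3 - 0.3919*n^2 - 0.3298*n + 0.0289)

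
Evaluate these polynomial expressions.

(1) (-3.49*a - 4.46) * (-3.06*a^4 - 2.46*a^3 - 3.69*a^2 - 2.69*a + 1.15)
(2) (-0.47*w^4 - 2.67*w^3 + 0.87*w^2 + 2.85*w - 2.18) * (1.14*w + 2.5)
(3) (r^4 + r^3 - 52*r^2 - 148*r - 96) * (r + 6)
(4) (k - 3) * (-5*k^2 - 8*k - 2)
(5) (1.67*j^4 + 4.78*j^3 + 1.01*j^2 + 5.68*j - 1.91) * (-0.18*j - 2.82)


(1) = 10.6794*a^5 + 22.233*a^4 + 23.8497*a^3 + 25.8455*a^2 + 7.9839*a - 5.129
(2) = -0.5358*w^5 - 4.2188*w^4 - 5.6832*w^3 + 5.424*w^2 + 4.6398*w - 5.45
(3) = r^5 + 7*r^4 - 46*r^3 - 460*r^2 - 984*r - 576
(4) = -5*k^3 + 7*k^2 + 22*k + 6
(5) = -0.3006*j^5 - 5.5698*j^4 - 13.6614*j^3 - 3.8706*j^2 - 15.6738*j + 5.3862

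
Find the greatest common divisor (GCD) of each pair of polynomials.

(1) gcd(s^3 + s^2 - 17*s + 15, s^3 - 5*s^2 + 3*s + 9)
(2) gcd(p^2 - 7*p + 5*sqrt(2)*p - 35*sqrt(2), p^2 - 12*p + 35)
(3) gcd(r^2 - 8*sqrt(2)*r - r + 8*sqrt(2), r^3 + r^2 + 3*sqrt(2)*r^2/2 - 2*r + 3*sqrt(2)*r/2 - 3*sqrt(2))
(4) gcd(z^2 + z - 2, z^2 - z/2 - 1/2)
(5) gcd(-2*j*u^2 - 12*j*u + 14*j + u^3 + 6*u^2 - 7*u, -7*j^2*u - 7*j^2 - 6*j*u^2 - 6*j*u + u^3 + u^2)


(1) = gcd((s - 3)*(s - 1)*(s + 5), (s - 3)^2*(s + 1)) = s - 3
(2) = gcd((p - 7)*(p + 5*sqrt(2)), (p - 7)*(p - 5)) = p - 7
(3) = gcd((r - 1)*(r - 8*sqrt(2)), (r - 1)*(r + 2)*(r + 3*sqrt(2)/2)) = r - 1
(4) = gcd((z - 1)*(z + 2), (z - 1)*(z + 1/2)) = z - 1
(5) = 1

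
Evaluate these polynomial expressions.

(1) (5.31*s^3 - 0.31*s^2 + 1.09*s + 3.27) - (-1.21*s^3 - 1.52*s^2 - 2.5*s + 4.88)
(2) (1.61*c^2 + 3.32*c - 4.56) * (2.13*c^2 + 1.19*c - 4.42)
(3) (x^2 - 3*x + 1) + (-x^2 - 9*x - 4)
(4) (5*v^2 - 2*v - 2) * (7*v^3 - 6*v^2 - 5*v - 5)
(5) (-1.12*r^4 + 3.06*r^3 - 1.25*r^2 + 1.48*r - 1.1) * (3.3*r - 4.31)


(1) = 6.52*s^3 + 1.21*s^2 + 3.59*s - 1.61
(2) = 3.4293*c^4 + 8.9875*c^3 - 12.8782*c^2 - 20.1008*c + 20.1552
(3) = -12*x - 3
(4) = 35*v^5 - 44*v^4 - 27*v^3 - 3*v^2 + 20*v + 10
(5) = -3.696*r^5 + 14.9252*r^4 - 17.3136*r^3 + 10.2715*r^2 - 10.0088*r + 4.741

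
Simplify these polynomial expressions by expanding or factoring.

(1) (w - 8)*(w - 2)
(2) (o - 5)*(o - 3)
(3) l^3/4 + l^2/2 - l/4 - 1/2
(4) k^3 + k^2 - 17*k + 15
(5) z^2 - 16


(1) = w^2 - 10*w + 16
(2) = o^2 - 8*o + 15
(3) = (l/4 + 1/2)*(l - 1)*(l + 1)
(4) = (k - 3)*(k - 1)*(k + 5)
(5) = (z - 4)*(z + 4)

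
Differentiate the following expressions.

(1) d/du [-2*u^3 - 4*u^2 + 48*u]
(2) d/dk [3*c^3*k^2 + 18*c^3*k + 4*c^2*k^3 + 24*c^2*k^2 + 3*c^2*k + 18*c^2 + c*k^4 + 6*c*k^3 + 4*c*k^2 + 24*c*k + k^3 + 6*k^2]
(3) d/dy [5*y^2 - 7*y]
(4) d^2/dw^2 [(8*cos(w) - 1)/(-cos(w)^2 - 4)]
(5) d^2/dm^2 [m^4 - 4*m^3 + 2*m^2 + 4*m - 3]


(1) = -6*u^2 - 8*u + 48
(2) = 6*c^3*k + 18*c^3 + 12*c^2*k^2 + 48*c^2*k + 3*c^2 + 4*c*k^3 + 18*c*k^2 + 8*c*k + 24*c + 3*k^2 + 12*k
(3) = 10*y - 7
(4) = 2*(4*(1 - 8*cos(w))*sin(w)^2*cos(w)^2 + 4*(cos(w)^2 + 4)^2*cos(w) + (cos(w)^2 + 4)*(cos(2*w) - 8*cos(3*w)))/(cos(w)^2 + 4)^3
(5) = 12*m^2 - 24*m + 4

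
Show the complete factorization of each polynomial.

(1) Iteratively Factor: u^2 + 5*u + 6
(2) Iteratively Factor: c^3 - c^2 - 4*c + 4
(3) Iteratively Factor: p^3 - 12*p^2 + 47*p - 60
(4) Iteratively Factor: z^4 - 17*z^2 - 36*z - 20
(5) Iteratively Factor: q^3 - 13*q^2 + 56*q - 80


(1) = (u + 2)*(u + 3)
(2) = (c + 2)*(c^2 - 3*c + 2) = (c - 2)*(c + 2)*(c - 1)
(3) = (p - 3)*(p^2 - 9*p + 20) = (p - 4)*(p - 3)*(p - 5)
(4) = (z - 5)*(z^3 + 5*z^2 + 8*z + 4) = (z - 5)*(z + 1)*(z^2 + 4*z + 4) = (z - 5)*(z + 1)*(z + 2)*(z + 2)
(5) = (q - 4)*(q^2 - 9*q + 20) = (q - 4)^2*(q - 5)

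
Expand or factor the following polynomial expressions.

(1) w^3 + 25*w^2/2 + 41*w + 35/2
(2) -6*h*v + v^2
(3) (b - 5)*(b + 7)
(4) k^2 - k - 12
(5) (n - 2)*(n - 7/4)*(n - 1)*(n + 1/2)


(1) = (w + 1/2)*(w + 5)*(w + 7)
(2) = v*(-6*h + v)
(3) = b^2 + 2*b - 35
(4) = (k - 4)*(k + 3)
(5) = n^4 - 17*n^3/4 + 39*n^2/8 + n/8 - 7/4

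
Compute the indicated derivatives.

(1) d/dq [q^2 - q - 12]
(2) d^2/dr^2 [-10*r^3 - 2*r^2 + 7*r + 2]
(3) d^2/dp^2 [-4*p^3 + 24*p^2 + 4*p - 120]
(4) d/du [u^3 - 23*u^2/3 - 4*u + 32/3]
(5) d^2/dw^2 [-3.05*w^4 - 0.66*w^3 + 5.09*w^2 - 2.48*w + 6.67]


(1) = 2*q - 1
(2) = -60*r - 4
(3) = 48 - 24*p
(4) = 3*u^2 - 46*u/3 - 4
(5) = -36.6*w^2 - 3.96*w + 10.18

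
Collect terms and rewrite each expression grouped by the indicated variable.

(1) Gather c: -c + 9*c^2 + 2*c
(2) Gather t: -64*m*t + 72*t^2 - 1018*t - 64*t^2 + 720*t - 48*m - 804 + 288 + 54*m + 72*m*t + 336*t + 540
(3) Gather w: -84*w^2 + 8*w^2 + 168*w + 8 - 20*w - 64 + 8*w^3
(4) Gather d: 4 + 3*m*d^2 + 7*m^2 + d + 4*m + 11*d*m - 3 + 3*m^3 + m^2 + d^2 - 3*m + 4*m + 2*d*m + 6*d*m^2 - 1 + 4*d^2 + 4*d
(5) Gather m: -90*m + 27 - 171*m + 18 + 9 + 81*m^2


(1) = 9*c^2 + c
(2) = 6*m + 8*t^2 + t*(8*m + 38) + 24
(3) = 8*w^3 - 76*w^2 + 148*w - 56
(4) = d^2*(3*m + 5) + d*(6*m^2 + 13*m + 5) + 3*m^3 + 8*m^2 + 5*m
(5) = 81*m^2 - 261*m + 54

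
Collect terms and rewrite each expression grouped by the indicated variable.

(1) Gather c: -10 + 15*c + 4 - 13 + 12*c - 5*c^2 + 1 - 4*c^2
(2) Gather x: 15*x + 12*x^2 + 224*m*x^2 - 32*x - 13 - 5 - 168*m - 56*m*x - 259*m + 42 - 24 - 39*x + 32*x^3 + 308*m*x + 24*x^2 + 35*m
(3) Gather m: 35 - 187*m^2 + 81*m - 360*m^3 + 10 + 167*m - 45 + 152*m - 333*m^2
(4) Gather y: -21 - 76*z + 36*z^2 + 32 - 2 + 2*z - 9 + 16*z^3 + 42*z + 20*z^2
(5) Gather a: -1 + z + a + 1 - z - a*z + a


(1) = -9*c^2 + 27*c - 18
(2) = -392*m + 32*x^3 + x^2*(224*m + 36) + x*(252*m - 56)
(3) = -360*m^3 - 520*m^2 + 400*m
(4) = 16*z^3 + 56*z^2 - 32*z
(5) = a*(2 - z)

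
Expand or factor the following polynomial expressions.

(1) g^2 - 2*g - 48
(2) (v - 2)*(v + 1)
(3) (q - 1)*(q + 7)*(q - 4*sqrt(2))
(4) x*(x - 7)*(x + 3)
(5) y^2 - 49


(1) = (g - 8)*(g + 6)
(2) = v^2 - v - 2
(3) = q^3 - 4*sqrt(2)*q^2 + 6*q^2 - 24*sqrt(2)*q - 7*q + 28*sqrt(2)
(4) = x^3 - 4*x^2 - 21*x
(5) = (y - 7)*(y + 7)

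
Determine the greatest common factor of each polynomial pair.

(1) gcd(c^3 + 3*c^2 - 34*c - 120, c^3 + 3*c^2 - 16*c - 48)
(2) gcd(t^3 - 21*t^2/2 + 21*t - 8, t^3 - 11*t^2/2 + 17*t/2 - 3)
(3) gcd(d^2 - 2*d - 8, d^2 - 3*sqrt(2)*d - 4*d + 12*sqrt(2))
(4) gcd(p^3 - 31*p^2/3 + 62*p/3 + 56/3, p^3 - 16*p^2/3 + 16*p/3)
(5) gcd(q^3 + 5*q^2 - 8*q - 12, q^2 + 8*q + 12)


(1) = c + 4
(2) = gcd((t - 8)*(t - 2)*(t - 1/2), (t - 3)*(t - 2)*(t - 1/2)) = t^2 - 5*t/2 + 1
(3) = d - 4
(4) = p - 4
(5) = gcd((q - 2)*(q + 1)*(q + 6), (q + 2)*(q + 6)) = q + 6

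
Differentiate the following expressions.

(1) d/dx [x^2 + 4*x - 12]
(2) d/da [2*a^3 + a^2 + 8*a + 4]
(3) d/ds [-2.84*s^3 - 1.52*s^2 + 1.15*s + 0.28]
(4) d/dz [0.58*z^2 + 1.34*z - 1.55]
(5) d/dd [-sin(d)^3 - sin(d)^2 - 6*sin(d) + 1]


(1) = 2*x + 4
(2) = 6*a^2 + 2*a + 8
(3) = -8.52*s^2 - 3.04*s + 1.15
(4) = 1.16*z + 1.34
(5) = (-2*sin(d) + 3*cos(d)^2 - 9)*cos(d)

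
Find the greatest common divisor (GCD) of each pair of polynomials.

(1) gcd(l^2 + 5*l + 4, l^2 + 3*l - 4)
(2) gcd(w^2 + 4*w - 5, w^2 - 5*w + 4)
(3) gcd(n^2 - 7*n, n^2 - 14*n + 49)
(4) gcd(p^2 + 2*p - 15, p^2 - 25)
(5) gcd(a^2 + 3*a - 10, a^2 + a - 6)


(1) = gcd((l + 1)*(l + 4), (l - 1)*(l + 4)) = l + 4
(2) = w - 1
(3) = n - 7
(4) = p + 5
(5) = a - 2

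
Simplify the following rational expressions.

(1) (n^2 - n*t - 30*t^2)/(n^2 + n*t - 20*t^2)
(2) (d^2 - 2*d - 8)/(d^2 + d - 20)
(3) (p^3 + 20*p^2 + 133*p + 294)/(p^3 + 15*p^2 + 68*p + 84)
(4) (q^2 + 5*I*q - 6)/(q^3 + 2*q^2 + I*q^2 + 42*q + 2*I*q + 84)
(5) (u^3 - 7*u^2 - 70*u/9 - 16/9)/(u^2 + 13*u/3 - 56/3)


(1) = (-n + 6*t)/(-n + 4*t)
(2) = (d + 2)/(d + 5)
(3) = (p + 7)/(p + 2)
(4) = (q^2 + 5*I*q - 6)/(q^3 + q^2*(2 + I) + q*(42 + 2*I) + 84)
(5) = (9*u^3 - 63*u^2 - 70*u - 16)/(9*u^2 + 39*u - 168)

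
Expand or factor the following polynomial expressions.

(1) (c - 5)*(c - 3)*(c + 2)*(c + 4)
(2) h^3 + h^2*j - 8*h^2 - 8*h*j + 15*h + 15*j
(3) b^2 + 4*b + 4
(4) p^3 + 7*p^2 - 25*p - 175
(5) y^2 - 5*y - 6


(1) = c^4 - 2*c^3 - 25*c^2 + 26*c + 120
(2) = (h - 5)*(h - 3)*(h + j)
(3) = (b + 2)^2
(4) = (p - 5)*(p + 5)*(p + 7)
(5) = (y - 6)*(y + 1)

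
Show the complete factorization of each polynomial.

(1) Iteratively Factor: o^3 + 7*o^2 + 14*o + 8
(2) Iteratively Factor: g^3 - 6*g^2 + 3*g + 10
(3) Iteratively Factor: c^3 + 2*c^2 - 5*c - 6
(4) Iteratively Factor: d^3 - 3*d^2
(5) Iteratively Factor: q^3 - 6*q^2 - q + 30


(1) = (o + 1)*(o^2 + 6*o + 8) = (o + 1)*(o + 2)*(o + 4)
(2) = (g - 5)*(g^2 - g - 2) = (g - 5)*(g - 2)*(g + 1)
(3) = (c + 3)*(c^2 - c - 2) = (c - 2)*(c + 3)*(c + 1)
(4) = (d)*(d^2 - 3*d) = d*(d - 3)*(d)
(5) = (q - 5)*(q^2 - q - 6) = (q - 5)*(q + 2)*(q - 3)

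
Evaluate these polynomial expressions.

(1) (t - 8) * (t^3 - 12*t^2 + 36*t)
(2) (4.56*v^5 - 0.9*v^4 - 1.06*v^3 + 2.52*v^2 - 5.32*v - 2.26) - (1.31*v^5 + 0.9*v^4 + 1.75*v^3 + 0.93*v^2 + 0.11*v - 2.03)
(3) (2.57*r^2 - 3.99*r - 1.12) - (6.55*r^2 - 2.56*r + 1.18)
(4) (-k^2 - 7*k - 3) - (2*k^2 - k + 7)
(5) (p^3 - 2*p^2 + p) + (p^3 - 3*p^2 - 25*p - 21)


(1) = t^4 - 20*t^3 + 132*t^2 - 288*t
(2) = 3.25*v^5 - 1.8*v^4 - 2.81*v^3 + 1.59*v^2 - 5.43*v - 0.23
(3) = -3.98*r^2 - 1.43*r - 2.3
(4) = -3*k^2 - 6*k - 10
(5) = 2*p^3 - 5*p^2 - 24*p - 21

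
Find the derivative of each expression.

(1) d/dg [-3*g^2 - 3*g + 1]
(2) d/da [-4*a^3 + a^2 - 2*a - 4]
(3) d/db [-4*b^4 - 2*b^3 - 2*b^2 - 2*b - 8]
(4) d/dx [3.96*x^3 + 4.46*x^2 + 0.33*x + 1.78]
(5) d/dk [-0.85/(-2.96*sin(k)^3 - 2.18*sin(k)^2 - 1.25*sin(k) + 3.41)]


(1) = -6*g - 3
(2) = -12*a^2 + 2*a - 2
(3) = -16*b^3 - 6*b^2 - 4*b - 2
(4) = 11.88*x^2 + 8.92*x + 0.33
(5) = (-3.706*sin(k) + 3.774*cos(2*k) - 4.8365)*cos(k)/(2.96*sin(k)^3 + 2.18*sin(k)^2 + 1.25*sin(k) - 3.41)^2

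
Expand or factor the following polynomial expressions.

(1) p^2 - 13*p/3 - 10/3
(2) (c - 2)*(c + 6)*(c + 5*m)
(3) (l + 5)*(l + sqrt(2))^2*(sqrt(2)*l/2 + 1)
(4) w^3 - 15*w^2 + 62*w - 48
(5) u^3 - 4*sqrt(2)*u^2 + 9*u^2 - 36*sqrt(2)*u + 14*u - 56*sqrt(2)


(1) = (p - 5)*(p + 2/3)
(2) = c^3 + 5*c^2*m + 4*c^2 + 20*c*m - 12*c - 60*m
(3) = sqrt(2)*l^4/2 + 3*l^3 + 5*sqrt(2)*l^3/2 + 3*sqrt(2)*l^2 + 15*l^2 + 2*l + 15*sqrt(2)*l + 10
(4) = (w - 8)*(w - 6)*(w - 1)
(5) = (u + 2)*(u + 7)*(u - 4*sqrt(2))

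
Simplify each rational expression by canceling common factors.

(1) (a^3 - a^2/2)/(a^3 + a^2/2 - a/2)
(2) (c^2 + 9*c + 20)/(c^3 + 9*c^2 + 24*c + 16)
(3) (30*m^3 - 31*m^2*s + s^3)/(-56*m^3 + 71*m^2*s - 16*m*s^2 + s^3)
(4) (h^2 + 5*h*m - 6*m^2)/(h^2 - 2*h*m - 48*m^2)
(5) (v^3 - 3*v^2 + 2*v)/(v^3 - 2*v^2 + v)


(1) = a/(a + 1)
(2) = (c + 5)/(c^2 + 5*c + 4)
(3) = (-30*m^2 + m*s + s^2)/(56*m^2 - 15*m*s + s^2)
(4) = (h - m)/(h - 8*m)
(5) = (v - 2)/(v - 1)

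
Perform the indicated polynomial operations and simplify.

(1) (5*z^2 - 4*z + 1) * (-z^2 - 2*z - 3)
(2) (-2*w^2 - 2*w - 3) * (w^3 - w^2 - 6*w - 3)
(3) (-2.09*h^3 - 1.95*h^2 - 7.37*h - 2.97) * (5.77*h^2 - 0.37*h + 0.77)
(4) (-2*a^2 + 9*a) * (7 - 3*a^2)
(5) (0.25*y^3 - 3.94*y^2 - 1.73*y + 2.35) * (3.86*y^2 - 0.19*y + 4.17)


(1) = -5*z^4 - 6*z^3 - 8*z^2 + 10*z - 3
(2) = -2*w^5 + 11*w^3 + 21*w^2 + 24*w + 9
(3) = -12.0593*h^5 - 10.4782*h^4 - 43.4127*h^3 - 15.9115*h^2 - 4.576*h - 2.2869
(4) = 6*a^4 - 27*a^3 - 14*a^2 + 63*a
(5) = 0.965*y^5 - 15.2559*y^4 - 4.8867*y^3 - 7.0301*y^2 - 7.6606*y + 9.7995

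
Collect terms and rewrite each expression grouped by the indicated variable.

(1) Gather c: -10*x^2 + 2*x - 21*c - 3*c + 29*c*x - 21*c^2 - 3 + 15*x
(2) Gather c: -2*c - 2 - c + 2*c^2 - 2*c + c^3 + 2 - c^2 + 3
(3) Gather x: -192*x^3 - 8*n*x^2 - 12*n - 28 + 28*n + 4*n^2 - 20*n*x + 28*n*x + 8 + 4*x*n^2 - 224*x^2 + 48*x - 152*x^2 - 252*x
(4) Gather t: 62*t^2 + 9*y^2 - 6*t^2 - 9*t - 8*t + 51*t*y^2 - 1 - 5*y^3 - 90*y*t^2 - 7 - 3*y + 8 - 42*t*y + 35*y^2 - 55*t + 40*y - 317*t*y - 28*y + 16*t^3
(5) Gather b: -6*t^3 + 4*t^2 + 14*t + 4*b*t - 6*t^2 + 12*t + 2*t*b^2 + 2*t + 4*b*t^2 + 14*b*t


(1) = -21*c^2 + c*(29*x - 24) - 10*x^2 + 17*x - 3
(2) = c^3 + c^2 - 5*c + 3
(3) = 4*n^2 + 16*n - 192*x^3 + x^2*(-8*n - 376) + x*(4*n^2 + 8*n - 204) - 20
(4) = 16*t^3 + t^2*(56 - 90*y) + t*(51*y^2 - 359*y - 72) - 5*y^3 + 44*y^2 + 9*y
(5) = 2*b^2*t + b*(4*t^2 + 18*t) - 6*t^3 - 2*t^2 + 28*t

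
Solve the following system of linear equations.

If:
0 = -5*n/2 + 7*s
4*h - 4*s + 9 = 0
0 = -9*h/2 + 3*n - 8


Then:
h = -109/39
n = -119/78
s = -85/156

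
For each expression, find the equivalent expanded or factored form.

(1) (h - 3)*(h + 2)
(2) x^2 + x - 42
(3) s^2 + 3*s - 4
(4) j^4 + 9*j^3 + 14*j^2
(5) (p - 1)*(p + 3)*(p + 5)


(1) = h^2 - h - 6
(2) = (x - 6)*(x + 7)
(3) = (s - 1)*(s + 4)
(4) = j^2*(j + 2)*(j + 7)
(5) = p^3 + 7*p^2 + 7*p - 15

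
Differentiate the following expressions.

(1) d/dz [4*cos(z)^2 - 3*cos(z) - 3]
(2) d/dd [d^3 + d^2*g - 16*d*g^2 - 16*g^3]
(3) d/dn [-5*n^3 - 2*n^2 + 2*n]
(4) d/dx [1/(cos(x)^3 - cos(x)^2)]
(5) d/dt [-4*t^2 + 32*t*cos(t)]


(1) = (3 - 8*cos(z))*sin(z)
(2) = 3*d^2 + 2*d*g - 16*g^2
(3) = -15*n^2 - 4*n + 2
(4) = (3*cos(x) - 2)*sin(x)/((cos(x) - 1)^2*cos(x)^3)
(5) = -32*t*sin(t) - 8*t + 32*cos(t)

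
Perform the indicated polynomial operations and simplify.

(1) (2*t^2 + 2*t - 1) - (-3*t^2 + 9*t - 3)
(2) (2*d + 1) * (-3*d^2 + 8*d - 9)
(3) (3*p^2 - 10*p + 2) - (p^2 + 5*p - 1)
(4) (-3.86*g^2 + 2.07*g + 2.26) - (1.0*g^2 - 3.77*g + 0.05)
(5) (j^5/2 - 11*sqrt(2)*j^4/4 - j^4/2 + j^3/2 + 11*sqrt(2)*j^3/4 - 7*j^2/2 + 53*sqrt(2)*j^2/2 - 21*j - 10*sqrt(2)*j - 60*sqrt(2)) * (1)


(1) = 5*t^2 - 7*t + 2
(2) = -6*d^3 + 13*d^2 - 10*d - 9
(3) = 2*p^2 - 15*p + 3
(4) = -4.86*g^2 + 5.84*g + 2.21
(5) = j^5/2 - 11*sqrt(2)*j^4/4 - j^4/2 + j^3/2 + 11*sqrt(2)*j^3/4 - 7*j^2/2 + 53*sqrt(2)*j^2/2 - 21*j - 10*sqrt(2)*j - 60*sqrt(2)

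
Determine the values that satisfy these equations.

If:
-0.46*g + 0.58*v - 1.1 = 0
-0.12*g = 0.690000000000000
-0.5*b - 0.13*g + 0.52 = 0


Then:
b = 2.54
g = -5.75
v = -2.66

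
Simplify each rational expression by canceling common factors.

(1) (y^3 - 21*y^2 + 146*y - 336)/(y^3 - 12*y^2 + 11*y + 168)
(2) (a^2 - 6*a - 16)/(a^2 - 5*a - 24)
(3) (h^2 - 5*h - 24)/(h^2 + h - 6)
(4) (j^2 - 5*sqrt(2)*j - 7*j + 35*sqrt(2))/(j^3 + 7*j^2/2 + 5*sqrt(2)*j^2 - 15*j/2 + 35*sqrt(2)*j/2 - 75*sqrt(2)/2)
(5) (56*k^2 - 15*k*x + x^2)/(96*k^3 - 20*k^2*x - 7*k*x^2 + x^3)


(1) = (y - 6)/(y + 3)
(2) = (a + 2)/(a + 3)
(3) = (h - 8)/(h - 2)
(4) = (2*j^2 + j*(-10*sqrt(2) - 14) + 70*sqrt(2))/(2*j^3 + j^2*(7 + 10*sqrt(2)) + j*(-15 + 35*sqrt(2)) - 75*sqrt(2))
(5) = (-7*k + x)/(-12*k^2 + k*x + x^2)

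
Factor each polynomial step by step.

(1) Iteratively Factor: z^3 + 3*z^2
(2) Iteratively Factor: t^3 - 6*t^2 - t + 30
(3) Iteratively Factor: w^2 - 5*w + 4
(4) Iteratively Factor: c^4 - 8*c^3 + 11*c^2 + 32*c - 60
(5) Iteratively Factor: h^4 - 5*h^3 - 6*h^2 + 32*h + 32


(1) = (z + 3)*(z^2) = z*(z + 3)*(z)
(2) = (t + 2)*(t^2 - 8*t + 15) = (t - 3)*(t + 2)*(t - 5)
(3) = (w - 4)*(w - 1)
(4) = (c - 2)*(c^3 - 6*c^2 - c + 30) = (c - 5)*(c - 2)*(c^2 - c - 6) = (c - 5)*(c - 3)*(c - 2)*(c + 2)
(5) = (h - 4)*(h^3 - h^2 - 10*h - 8) = (h - 4)*(h + 2)*(h^2 - 3*h - 4) = (h - 4)^2*(h + 2)*(h + 1)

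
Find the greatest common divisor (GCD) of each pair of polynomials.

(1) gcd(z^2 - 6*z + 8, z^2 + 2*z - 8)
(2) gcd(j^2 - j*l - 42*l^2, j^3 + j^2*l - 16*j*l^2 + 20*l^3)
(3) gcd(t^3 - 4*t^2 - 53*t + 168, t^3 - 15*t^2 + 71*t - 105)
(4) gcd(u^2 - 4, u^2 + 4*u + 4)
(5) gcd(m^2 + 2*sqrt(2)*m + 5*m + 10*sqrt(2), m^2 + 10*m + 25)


(1) = z - 2
(2) = 1
(3) = gcd((t - 8)*(t - 3)*(t + 7), (t - 7)*(t - 5)*(t - 3)) = t - 3
(4) = gcd((u - 2)*(u + 2), (u + 2)^2) = u + 2
(5) = gcd((m + 5)*(m + 2*sqrt(2)), (m + 5)^2) = m + 5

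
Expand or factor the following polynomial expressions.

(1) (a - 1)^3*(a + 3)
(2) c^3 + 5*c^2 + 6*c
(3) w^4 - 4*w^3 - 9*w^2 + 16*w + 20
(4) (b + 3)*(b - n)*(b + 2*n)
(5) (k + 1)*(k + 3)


(1) = a^4 - 6*a^2 + 8*a - 3
(2) = c*(c + 2)*(c + 3)
(3) = (w - 5)*(w - 2)*(w + 1)*(w + 2)
(4) = b^3 + b^2*n + 3*b^2 - 2*b*n^2 + 3*b*n - 6*n^2
(5) = k^2 + 4*k + 3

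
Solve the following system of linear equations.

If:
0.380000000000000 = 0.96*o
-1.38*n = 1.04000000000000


Then:
n = -0.75
o = 0.40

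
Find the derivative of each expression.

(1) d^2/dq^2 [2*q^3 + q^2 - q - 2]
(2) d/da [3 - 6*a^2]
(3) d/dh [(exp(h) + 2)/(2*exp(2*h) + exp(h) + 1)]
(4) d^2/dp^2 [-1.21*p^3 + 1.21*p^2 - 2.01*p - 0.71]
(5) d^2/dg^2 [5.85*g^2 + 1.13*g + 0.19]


(1) = 12*q + 2
(2) = -12*a
(3) = (-(exp(h) + 2)*(4*exp(h) + 1) + 2*exp(2*h) + exp(h) + 1)*exp(h)/(2*exp(2*h) + exp(h) + 1)^2
(4) = 2.42 - 7.26*p
(5) = 11.7000000000000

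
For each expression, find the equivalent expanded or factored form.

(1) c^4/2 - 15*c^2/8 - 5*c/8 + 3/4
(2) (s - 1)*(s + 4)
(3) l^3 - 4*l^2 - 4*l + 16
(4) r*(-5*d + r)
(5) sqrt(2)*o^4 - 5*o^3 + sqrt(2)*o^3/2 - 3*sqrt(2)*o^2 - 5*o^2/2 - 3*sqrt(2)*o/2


(1) = (c/2 + 1/2)*(c - 2)*(c - 1/2)*(c + 3/2)
(2) = s^2 + 3*s - 4
(3) = (l - 4)*(l - 2)*(l + 2)
(4) = -5*d*r + r^2
(5) = o*(o + 1/2)*(o - 3*sqrt(2))*(sqrt(2)*o + 1)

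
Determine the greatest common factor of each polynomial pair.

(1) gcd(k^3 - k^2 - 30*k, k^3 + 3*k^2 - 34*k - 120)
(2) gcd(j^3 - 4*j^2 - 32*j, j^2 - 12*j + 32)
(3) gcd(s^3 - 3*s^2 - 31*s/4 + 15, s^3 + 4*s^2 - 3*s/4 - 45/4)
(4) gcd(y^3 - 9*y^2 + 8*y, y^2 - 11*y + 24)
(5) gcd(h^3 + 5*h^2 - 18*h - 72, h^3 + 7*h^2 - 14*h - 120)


(1) = gcd(k*(k - 6)*(k + 5), (k - 6)*(k + 4)*(k + 5)) = k^2 - k - 30
(2) = j - 8
(3) = gcd((s - 4)*(s - 3/2)*(s + 5/2), (s - 3/2)*(s + 5/2)*(s + 3)) = s^2 + s - 15/4
(4) = gcd(y*(y - 8)*(y - 1), (y - 8)*(y - 3)) = y - 8
(5) = gcd((h - 4)*(h + 3)*(h + 6), (h - 4)*(h + 5)*(h + 6)) = h^2 + 2*h - 24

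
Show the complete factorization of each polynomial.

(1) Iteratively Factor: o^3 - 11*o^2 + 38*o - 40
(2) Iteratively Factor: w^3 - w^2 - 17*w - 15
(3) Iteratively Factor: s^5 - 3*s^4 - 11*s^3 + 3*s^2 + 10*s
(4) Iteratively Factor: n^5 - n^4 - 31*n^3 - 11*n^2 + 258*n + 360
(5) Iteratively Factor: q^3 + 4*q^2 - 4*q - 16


(1) = (o - 5)*(o^2 - 6*o + 8) = (o - 5)*(o - 4)*(o - 2)
(2) = (w - 5)*(w^2 + 4*w + 3) = (w - 5)*(w + 1)*(w + 3)
(3) = (s + 2)*(s^4 - 5*s^3 - s^2 + 5*s) = s*(s + 2)*(s^3 - 5*s^2 - s + 5) = s*(s + 1)*(s + 2)*(s^2 - 6*s + 5) = s*(s - 5)*(s + 1)*(s + 2)*(s - 1)
(4) = (n + 3)*(n^4 - 4*n^3 - 19*n^2 + 46*n + 120) = (n - 5)*(n + 3)*(n^3 + n^2 - 14*n - 24) = (n - 5)*(n - 4)*(n + 3)*(n^2 + 5*n + 6) = (n - 5)*(n - 4)*(n + 3)^2*(n + 2)
(5) = (q + 4)*(q^2 - 4) = (q + 2)*(q + 4)*(q - 2)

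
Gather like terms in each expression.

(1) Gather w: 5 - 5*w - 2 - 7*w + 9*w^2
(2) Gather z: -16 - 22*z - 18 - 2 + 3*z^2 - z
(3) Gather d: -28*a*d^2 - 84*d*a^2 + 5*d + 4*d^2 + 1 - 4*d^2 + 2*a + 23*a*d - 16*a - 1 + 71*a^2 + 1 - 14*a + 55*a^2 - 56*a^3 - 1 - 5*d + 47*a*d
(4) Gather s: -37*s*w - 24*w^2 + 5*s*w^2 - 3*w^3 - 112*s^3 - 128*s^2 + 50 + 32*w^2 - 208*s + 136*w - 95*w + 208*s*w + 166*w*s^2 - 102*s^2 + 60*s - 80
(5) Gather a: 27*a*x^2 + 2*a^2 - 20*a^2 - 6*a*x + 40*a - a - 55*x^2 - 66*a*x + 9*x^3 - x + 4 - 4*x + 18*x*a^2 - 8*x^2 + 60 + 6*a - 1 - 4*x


(1) = 9*w^2 - 12*w + 3
(2) = 3*z^2 - 23*z - 36
(3) = -56*a^3 + 126*a^2 - 28*a*d^2 - 28*a + d*(-84*a^2 + 70*a)
(4) = -112*s^3 + s^2*(166*w - 230) + s*(5*w^2 + 171*w - 148) - 3*w^3 + 8*w^2 + 41*w - 30
(5) = a^2*(18*x - 18) + a*(27*x^2 - 72*x + 45) + 9*x^3 - 63*x^2 - 9*x + 63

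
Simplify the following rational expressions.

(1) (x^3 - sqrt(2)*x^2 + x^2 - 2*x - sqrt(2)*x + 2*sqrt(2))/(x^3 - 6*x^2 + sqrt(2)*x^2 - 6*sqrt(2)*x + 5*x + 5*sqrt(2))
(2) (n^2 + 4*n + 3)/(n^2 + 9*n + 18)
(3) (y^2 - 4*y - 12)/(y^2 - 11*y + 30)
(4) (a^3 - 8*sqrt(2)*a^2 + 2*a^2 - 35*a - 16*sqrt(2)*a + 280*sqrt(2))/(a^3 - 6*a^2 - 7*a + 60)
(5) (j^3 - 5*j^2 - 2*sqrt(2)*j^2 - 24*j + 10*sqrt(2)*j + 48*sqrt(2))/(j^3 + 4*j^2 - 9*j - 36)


(1) = (x^2 + x*(2 - sqrt(2)) - 2*sqrt(2))/(x^2 + x*(-5 + sqrt(2)) - 5*sqrt(2))
(2) = (n + 1)/(n + 6)
(3) = (y + 2)/(y - 5)
(4) = (a^2 + a*(7 - 8*sqrt(2)) - 56*sqrt(2))/(a^2 - a - 12)
(5) = (j^2 + j*(-8 - 2*sqrt(2)) + 16*sqrt(2))/(j^2 + j - 12)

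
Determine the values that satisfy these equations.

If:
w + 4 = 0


Then:
w = -4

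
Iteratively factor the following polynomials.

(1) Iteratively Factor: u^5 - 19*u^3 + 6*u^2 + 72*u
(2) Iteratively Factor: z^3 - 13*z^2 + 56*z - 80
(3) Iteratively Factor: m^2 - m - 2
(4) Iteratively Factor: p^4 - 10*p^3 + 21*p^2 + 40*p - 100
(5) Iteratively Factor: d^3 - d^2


(1) = (u - 3)*(u^4 + 3*u^3 - 10*u^2 - 24*u) = u*(u - 3)*(u^3 + 3*u^2 - 10*u - 24) = u*(u - 3)^2*(u^2 + 6*u + 8) = u*(u - 3)^2*(u + 4)*(u + 2)
(2) = (z - 4)*(z^2 - 9*z + 20) = (z - 4)^2*(z - 5)
(3) = (m - 2)*(m + 1)
(4) = (p - 5)*(p^3 - 5*p^2 - 4*p + 20) = (p - 5)^2*(p^2 - 4) = (p - 5)^2*(p - 2)*(p + 2)
(5) = (d)*(d^2 - d) = d*(d - 1)*(d)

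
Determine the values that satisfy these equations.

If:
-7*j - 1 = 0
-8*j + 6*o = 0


Then:
j = -1/7
o = -4/21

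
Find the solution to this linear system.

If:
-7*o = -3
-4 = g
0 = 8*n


Then:
g = -4
n = 0
o = 3/7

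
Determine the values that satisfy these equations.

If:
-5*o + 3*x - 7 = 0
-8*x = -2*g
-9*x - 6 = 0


Then:
g = -8/3
o = -9/5
x = -2/3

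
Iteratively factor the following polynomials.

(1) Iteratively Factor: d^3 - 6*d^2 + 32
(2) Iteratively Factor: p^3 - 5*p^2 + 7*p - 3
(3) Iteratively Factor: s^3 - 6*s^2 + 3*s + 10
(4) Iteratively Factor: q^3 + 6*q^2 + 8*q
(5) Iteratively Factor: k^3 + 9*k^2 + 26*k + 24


(1) = (d + 2)*(d^2 - 8*d + 16) = (d - 4)*(d + 2)*(d - 4)
(2) = (p - 1)*(p^2 - 4*p + 3) = (p - 1)^2*(p - 3)
(3) = (s + 1)*(s^2 - 7*s + 10) = (s - 2)*(s + 1)*(s - 5)
(4) = (q + 4)*(q^2 + 2*q) = q*(q + 4)*(q + 2)
(5) = (k + 3)*(k^2 + 6*k + 8) = (k + 3)*(k + 4)*(k + 2)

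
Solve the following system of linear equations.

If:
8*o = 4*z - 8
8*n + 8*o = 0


Then:
n = 1 - z/2
o = z/2 - 1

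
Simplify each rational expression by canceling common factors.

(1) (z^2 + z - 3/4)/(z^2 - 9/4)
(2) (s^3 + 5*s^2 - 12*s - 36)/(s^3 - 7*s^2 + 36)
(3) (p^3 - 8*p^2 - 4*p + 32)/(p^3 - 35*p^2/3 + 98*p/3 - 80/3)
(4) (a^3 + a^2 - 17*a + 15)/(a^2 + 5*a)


(1) = (2*z - 1)/(2*z - 3)
(2) = (s + 6)/(s - 6)
(3) = (3*p + 6)/(3*p - 5)
(4) = (a^2 - 4*a + 3)/a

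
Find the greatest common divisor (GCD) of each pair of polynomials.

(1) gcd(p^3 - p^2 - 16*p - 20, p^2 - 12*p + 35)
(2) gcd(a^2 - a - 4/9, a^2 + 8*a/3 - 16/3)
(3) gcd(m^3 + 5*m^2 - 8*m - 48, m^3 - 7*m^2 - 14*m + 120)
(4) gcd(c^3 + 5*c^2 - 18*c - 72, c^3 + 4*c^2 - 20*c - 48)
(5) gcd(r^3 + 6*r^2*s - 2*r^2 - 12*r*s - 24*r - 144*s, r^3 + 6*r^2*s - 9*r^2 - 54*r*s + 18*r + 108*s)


(1) = p - 5
(2) = a - 4/3
(3) = gcd((m - 3)*(m + 4)^2, (m - 6)*(m - 5)*(m + 4)) = m + 4
(4) = gcd((c - 4)*(c + 3)*(c + 6), (c - 4)*(c + 2)*(c + 6)) = c^2 + 2*c - 24
(5) = gcd((r - 6)*(r + 4)*(r + 6*s), (r - 6)*(r - 3)*(r + 6*s)) = r^2 + 6*r*s - 6*r - 36*s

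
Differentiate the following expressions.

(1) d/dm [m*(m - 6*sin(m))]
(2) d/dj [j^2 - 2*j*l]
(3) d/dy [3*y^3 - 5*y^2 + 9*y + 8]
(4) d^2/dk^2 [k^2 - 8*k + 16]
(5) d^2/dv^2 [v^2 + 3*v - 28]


(1) = -6*m*cos(m) + 2*m - 6*sin(m)
(2) = 2*j - 2*l
(3) = 9*y^2 - 10*y + 9
(4) = 2
(5) = 2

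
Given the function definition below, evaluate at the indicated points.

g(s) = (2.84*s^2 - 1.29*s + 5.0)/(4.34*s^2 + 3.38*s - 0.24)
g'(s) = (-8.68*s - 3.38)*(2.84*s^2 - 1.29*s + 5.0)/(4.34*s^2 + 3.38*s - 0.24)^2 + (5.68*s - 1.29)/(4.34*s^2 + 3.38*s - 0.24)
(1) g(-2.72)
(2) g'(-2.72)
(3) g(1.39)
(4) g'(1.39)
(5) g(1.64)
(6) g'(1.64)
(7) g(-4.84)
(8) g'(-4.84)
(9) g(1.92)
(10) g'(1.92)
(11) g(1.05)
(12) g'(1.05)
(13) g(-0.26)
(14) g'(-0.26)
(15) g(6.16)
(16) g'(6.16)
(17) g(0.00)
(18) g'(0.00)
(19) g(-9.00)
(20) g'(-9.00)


(1) = 1.30
(2) = 0.42
(3) = 0.68
(4) = -0.30
(5) = 0.62
(6) = -0.17
(7) = 0.91
(8) = 0.08
(9) = 0.58
(10) = -0.09
(11) = 0.84
(12) = -0.71
(13) = -6.70
(14) = -5.76
(15) = 0.57
(16) = 0.01
(17) = -20.83
(18) = -288.03
(19) = 0.77
(20) = 0.02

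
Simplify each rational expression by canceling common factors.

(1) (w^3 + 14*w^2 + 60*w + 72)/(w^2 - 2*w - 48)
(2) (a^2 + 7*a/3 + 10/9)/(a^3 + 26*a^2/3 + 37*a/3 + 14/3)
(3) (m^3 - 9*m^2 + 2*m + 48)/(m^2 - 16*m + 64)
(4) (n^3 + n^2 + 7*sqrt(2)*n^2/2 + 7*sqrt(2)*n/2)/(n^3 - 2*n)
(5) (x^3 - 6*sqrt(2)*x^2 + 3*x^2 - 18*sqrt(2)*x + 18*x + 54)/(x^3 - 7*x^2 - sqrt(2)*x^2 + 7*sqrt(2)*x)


(1) = (w^2 + 8*w + 12)/(w - 8)
(2) = (3*a + 5)/(3*a^2 + 24*a + 21)
(3) = (m^2 - m - 6)/(m - 8)
(4) = (2*n^2 + n*(2 + 7*sqrt(2)) + 7*sqrt(2))/(2*n^2 - 4)
(5) = (x^3 + x^2*(3 - 6*sqrt(2)) + x*(18 - 18*sqrt(2)) + 54)/(x^3 + x^2*(-7 - sqrt(2)) + 7*sqrt(2)*x)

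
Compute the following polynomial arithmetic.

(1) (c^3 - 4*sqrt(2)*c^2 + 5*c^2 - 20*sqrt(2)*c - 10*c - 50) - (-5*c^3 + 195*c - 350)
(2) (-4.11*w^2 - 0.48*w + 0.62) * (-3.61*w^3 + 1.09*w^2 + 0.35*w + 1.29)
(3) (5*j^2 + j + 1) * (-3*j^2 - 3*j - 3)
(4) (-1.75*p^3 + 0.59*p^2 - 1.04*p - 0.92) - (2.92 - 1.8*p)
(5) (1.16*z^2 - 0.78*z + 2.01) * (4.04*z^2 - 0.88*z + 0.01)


(1) = 6*c^3 - 4*sqrt(2)*c^2 + 5*c^2 - 205*c - 20*sqrt(2)*c + 300
(2) = 14.8371*w^5 - 2.7471*w^4 - 4.1999*w^3 - 4.7941*w^2 - 0.4022*w + 0.7998
(3) = -15*j^4 - 18*j^3 - 21*j^2 - 6*j - 3
(4) = -1.75*p^3 + 0.59*p^2 + 0.76*p - 3.84
(5) = 4.6864*z^4 - 4.172*z^3 + 8.8184*z^2 - 1.7766*z + 0.0201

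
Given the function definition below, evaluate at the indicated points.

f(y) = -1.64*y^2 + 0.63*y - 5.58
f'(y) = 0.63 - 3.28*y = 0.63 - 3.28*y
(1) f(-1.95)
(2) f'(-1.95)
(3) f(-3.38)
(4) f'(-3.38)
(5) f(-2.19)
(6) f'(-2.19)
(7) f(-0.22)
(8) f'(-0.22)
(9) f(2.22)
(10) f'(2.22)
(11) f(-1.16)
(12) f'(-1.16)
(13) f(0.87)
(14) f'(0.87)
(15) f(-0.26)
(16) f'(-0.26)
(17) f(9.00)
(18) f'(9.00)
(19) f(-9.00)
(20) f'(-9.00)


(1) = -13.04
(2) = 7.03
(3) = -26.45
(4) = 11.72
(5) = -14.83
(6) = 7.81
(7) = -5.80
(8) = 1.35
(9) = -12.26
(10) = -6.65
(11) = -8.52
(12) = 4.43
(13) = -6.27
(14) = -2.22
(15) = -5.85
(16) = 1.48
(17) = -132.75
(18) = -28.89
(19) = -144.09
(20) = 30.15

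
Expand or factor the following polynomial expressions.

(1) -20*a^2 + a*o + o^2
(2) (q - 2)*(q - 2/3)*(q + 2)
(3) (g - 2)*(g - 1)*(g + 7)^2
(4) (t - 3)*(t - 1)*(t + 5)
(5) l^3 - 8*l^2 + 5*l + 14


(1) = (-4*a + o)*(5*a + o)
(2) = q^3 - 2*q^2/3 - 4*q + 8/3
(3) = g^4 + 11*g^3 + 9*g^2 - 119*g + 98
(4) = t^3 + t^2 - 17*t + 15
(5) = (l - 7)*(l - 2)*(l + 1)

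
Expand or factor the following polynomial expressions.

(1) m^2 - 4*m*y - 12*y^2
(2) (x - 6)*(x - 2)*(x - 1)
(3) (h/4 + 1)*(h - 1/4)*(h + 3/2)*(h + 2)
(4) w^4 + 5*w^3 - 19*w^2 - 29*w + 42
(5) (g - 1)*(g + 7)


(1) = (m - 6*y)*(m + 2*y)
(2) = x^3 - 9*x^2 + 20*x - 12
(3) = h^4/4 + 29*h^3/16 + 121*h^2/32 + 31*h/16 - 3/4
(4) = (w - 3)*(w - 1)*(w + 2)*(w + 7)
(5) = g^2 + 6*g - 7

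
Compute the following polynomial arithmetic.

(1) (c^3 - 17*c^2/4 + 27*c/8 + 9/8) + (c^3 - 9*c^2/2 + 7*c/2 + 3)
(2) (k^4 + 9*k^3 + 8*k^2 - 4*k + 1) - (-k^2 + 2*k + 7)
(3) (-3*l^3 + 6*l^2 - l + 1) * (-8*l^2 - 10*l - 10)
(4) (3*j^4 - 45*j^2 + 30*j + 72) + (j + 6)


(1) = 2*c^3 - 35*c^2/4 + 55*c/8 + 33/8
(2) = k^4 + 9*k^3 + 9*k^2 - 6*k - 6
(3) = 24*l^5 - 18*l^4 - 22*l^3 - 58*l^2 - 10
(4) = 3*j^4 - 45*j^2 + 31*j + 78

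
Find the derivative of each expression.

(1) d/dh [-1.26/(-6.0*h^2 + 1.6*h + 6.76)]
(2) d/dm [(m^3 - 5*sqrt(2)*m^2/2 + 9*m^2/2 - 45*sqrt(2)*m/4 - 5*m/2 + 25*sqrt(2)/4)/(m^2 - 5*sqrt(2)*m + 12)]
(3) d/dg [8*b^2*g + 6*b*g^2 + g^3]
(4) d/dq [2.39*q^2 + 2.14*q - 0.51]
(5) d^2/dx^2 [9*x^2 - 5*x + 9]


(1) = (2.016 - 15.12*h)/(-6.0*h^2 + 1.6*h + 6.76)^2
(2) = (4*m^4 - 40*sqrt(2)*m^3 - 45*sqrt(2)*m^2 + 254*m^2 - 290*sqrt(2)*m + 432*m - 540*sqrt(2) + 130)/(4*(m^4 - 10*sqrt(2)*m^3 + 74*m^2 - 120*sqrt(2)*m + 144))
(3) = 8*b^2 + 12*b*g + 3*g^2
(4) = 4.78*q + 2.14
(5) = 18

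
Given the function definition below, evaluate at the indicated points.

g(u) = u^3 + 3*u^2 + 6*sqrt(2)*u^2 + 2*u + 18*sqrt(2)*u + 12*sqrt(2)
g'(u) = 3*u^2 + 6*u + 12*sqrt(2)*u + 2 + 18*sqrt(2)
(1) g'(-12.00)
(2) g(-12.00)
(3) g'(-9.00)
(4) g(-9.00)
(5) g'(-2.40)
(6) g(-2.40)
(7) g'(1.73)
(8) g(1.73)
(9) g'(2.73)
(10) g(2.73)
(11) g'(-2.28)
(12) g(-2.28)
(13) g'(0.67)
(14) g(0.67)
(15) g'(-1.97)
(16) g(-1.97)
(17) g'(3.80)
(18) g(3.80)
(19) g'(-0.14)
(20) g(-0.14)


(1) = 183.81
(2) = -386.62
(3) = 63.72
(4) = -28.82
(5) = -10.39
(6) = 3.41
(7) = 76.17
(8) = 104.02
(9) = 112.52
(10) = 197.87
(11) = -9.32
(12) = 2.22
(13) = 44.19
(14) = 40.82
(15) = -6.15
(16) = -0.19
(17) = 158.06
(18) = 342.02
(19) = 24.30
(20) = 13.35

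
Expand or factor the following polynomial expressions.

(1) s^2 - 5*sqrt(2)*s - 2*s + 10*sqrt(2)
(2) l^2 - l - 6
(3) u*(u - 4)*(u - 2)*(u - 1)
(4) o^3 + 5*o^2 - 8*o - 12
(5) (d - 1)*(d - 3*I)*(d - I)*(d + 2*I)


(1) = (s - 2)*(s - 5*sqrt(2))
(2) = (l - 3)*(l + 2)
(3) = u^4 - 7*u^3 + 14*u^2 - 8*u
(4) = (o - 2)*(o + 1)*(o + 6)
(5) = d^4 - d^3 - 2*I*d^3 + 5*d^2 + 2*I*d^2 - 5*d - 6*I*d + 6*I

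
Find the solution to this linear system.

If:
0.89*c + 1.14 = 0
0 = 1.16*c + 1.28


Then:
No Solution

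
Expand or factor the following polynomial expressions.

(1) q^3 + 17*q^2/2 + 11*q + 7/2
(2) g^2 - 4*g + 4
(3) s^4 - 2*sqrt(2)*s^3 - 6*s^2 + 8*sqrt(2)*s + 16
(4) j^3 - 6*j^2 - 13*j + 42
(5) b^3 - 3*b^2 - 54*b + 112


(1) = (q + 1/2)*(q + 1)*(q + 7)
(2) = (g - 2)^2
(3) = (s - 2*sqrt(2))^2*(s + sqrt(2))^2
(4) = (j - 7)*(j - 2)*(j + 3)
(5) = (b - 8)*(b - 2)*(b + 7)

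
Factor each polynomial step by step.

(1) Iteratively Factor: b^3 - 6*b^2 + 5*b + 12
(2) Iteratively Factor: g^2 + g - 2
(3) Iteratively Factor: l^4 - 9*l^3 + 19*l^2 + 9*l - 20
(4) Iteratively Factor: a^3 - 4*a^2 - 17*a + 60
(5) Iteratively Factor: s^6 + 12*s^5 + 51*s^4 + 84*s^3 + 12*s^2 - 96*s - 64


(1) = (b + 1)*(b^2 - 7*b + 12) = (b - 4)*(b + 1)*(b - 3)
(2) = (g + 2)*(g - 1)
(3) = (l + 1)*(l^3 - 10*l^2 + 29*l - 20) = (l - 1)*(l + 1)*(l^2 - 9*l + 20) = (l - 5)*(l - 1)*(l + 1)*(l - 4)
(4) = (a - 5)*(a^2 + a - 12) = (a - 5)*(a - 3)*(a + 4)
(5) = (s + 2)*(s^5 + 10*s^4 + 31*s^3 + 22*s^2 - 32*s - 32) = (s - 1)*(s + 2)*(s^4 + 11*s^3 + 42*s^2 + 64*s + 32) = (s - 1)*(s + 2)*(s + 4)*(s^3 + 7*s^2 + 14*s + 8) = (s - 1)*(s + 2)*(s + 4)^2*(s^2 + 3*s + 2) = (s - 1)*(s + 1)*(s + 2)*(s + 4)^2*(s + 2)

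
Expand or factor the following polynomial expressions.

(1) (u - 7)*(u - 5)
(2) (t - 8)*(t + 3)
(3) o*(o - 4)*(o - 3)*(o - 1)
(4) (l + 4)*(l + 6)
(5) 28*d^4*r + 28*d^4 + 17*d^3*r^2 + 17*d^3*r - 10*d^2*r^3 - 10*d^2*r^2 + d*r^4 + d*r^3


(1) = u^2 - 12*u + 35
(2) = t^2 - 5*t - 24
(3) = o^4 - 8*o^3 + 19*o^2 - 12*o
(4) = l^2 + 10*l + 24
(5) = (-7*d + r)*(-4*d + r)*(d + r)*(d*r + d)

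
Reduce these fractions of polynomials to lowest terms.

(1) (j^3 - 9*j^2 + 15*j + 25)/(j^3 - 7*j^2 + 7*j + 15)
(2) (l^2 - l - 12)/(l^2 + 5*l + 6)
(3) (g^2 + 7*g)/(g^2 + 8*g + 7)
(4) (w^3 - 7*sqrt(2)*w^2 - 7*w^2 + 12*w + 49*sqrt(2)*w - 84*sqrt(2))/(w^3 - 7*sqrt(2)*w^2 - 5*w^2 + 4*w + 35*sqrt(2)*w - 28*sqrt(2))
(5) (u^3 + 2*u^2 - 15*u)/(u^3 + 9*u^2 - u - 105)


(1) = (j - 5)/(j - 3)
(2) = (l - 4)/(l + 2)
(3) = g/(g + 1)
(4) = (w - 3)/(w - 1)
(5) = u/(u + 7)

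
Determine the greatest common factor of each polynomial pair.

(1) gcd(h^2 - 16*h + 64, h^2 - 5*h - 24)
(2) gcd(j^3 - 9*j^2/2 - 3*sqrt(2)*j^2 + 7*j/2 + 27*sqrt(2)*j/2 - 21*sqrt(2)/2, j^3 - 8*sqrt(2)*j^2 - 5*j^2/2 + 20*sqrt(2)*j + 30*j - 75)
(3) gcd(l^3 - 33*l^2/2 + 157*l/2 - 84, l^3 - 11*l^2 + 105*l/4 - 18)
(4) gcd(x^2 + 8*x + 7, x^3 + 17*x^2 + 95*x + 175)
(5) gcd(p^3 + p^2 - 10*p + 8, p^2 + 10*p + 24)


(1) = h - 8
(2) = j - 3*sqrt(2)
(3) = l^2 - 19*l/2 + 12
(4) = x + 7
(5) = p + 4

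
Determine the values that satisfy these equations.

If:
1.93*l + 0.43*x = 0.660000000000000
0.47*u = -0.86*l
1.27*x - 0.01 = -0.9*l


Then:
l = 0.40
u = -0.74
x = -0.28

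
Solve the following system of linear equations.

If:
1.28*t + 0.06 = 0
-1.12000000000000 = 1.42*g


Then:
g = -0.79
t = -0.05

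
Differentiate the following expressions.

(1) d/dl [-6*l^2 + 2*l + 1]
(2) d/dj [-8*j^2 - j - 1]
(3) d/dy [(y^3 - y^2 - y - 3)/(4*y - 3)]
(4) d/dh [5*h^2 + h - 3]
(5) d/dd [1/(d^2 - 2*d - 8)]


(1) = 2 - 12*l
(2) = -16*j - 1
(3) = (8*y^3 - 13*y^2 + 6*y + 15)/(16*y^2 - 24*y + 9)
(4) = 10*h + 1
(5) = 2*(1 - d)/(-d^2 + 2*d + 8)^2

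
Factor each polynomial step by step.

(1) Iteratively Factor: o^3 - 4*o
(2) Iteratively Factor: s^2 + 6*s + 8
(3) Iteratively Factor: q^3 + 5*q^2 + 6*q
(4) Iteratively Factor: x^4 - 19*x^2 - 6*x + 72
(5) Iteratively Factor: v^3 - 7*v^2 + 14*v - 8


(1) = (o + 2)*(o^2 - 2*o) = (o - 2)*(o + 2)*(o)
(2) = (s + 2)*(s + 4)
(3) = (q)*(q^2 + 5*q + 6) = q*(q + 3)*(q + 2)
(4) = (x + 3)*(x^3 - 3*x^2 - 10*x + 24) = (x - 4)*(x + 3)*(x^2 + x - 6) = (x - 4)*(x - 2)*(x + 3)*(x + 3)
(5) = (v - 4)*(v^2 - 3*v + 2) = (v - 4)*(v - 2)*(v - 1)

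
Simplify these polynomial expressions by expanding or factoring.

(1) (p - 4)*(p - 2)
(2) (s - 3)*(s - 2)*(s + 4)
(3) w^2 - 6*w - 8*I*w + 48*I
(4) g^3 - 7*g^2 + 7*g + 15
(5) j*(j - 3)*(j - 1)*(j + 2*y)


(1) = p^2 - 6*p + 8
(2) = s^3 - s^2 - 14*s + 24
(3) = (w - 6)*(w - 8*I)
(4) = (g - 5)*(g - 3)*(g + 1)
(5) = j^4 + 2*j^3*y - 4*j^3 - 8*j^2*y + 3*j^2 + 6*j*y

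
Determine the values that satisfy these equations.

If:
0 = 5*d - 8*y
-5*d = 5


Then:
d = -1
y = -5/8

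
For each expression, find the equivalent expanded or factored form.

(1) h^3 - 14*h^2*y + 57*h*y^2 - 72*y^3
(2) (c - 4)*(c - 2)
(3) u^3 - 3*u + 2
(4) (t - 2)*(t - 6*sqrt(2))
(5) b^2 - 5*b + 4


(1) = (h - 8*y)*(h - 3*y)^2
(2) = c^2 - 6*c + 8
(3) = (u - 1)^2*(u + 2)
(4) = t^2 - 6*sqrt(2)*t - 2*t + 12*sqrt(2)
(5) = (b - 4)*(b - 1)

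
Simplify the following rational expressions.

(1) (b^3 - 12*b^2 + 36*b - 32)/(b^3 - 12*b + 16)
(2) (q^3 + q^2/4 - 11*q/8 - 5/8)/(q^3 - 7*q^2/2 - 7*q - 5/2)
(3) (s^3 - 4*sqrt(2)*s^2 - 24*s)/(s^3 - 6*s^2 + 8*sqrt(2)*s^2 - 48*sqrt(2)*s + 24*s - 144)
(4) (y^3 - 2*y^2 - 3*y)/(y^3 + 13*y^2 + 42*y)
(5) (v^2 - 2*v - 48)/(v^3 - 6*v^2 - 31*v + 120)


(1) = (b - 8)/(b + 4)
(2) = (4*q - 5)/(4*q - 20)
(3) = (s^2 - 6*sqrt(2)*s)/(s^2 + s*(-6 + 6*sqrt(2)) - 36*sqrt(2))
(4) = (y^2 - 2*y - 3)/(y^2 + 13*y + 42)
(5) = (v + 6)/(v^2 + 2*v - 15)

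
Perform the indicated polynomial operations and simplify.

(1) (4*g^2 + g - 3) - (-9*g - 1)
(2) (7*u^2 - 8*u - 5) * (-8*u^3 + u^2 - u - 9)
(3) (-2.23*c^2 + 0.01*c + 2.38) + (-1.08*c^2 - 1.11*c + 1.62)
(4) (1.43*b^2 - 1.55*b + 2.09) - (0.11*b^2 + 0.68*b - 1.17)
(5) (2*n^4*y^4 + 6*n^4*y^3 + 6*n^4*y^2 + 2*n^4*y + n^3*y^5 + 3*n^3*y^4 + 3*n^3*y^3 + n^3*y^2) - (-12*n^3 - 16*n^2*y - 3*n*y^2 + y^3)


(1) = 4*g^2 + 10*g - 2
(2) = -56*u^5 + 71*u^4 + 25*u^3 - 60*u^2 + 77*u + 45
(3) = -3.31*c^2 - 1.1*c + 4.0
(4) = 1.32*b^2 - 2.23*b + 3.26
(5) = 2*n^4*y^4 + 6*n^4*y^3 + 6*n^4*y^2 + 2*n^4*y + n^3*y^5 + 3*n^3*y^4 + 3*n^3*y^3 + n^3*y^2 + 12*n^3 + 16*n^2*y + 3*n*y^2 - y^3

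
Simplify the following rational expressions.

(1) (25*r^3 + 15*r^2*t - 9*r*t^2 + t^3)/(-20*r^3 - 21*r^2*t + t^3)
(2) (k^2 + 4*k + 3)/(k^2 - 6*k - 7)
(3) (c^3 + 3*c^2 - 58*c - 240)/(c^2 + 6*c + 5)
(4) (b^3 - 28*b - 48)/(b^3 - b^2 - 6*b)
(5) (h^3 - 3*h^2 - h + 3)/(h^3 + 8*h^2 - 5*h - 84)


(1) = (-5*r + t)/(4*r + t)
(2) = (k + 3)/(k - 7)
(3) = (c^2 - 2*c - 48)/(c + 1)
(4) = (b^2 - 2*b - 24)/(b^2 - 3*b)
(5) = (h^2 - 1)/(h^2 + 11*h + 28)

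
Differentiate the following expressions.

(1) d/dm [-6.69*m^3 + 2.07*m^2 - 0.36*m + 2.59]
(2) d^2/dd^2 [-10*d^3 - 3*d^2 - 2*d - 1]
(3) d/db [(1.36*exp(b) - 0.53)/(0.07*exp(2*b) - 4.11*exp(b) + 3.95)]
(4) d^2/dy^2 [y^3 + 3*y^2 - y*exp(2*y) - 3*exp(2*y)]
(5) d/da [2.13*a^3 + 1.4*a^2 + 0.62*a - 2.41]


(1) = -20.07*m^2 + 4.14*m - 0.36
(2) = -60*d - 6
(3) = (-0.0952*exp(2*b) + 0.0742*exp(b) + 3.1937)*exp(b)/(0.0049*exp(4*b) - 0.5754*exp(3*b) + 17.4451*exp(2*b) - 32.469*exp(b) + 15.6025)
(4) = -4*y*exp(2*y) + 6*y - 16*exp(2*y) + 6
(5) = 6.39*a^2 + 2.8*a + 0.62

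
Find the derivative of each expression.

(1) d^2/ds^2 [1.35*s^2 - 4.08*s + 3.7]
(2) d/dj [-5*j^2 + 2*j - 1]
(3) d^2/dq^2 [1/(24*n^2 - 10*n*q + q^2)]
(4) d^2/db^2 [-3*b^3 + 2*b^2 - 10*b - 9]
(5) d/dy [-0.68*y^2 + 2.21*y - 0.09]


(1) = 2.70000000000000
(2) = 2 - 10*j
(3) = 2*(-24*n^2 + 10*n*q - q^2 + 4*(5*n - q)^2)/(24*n^2 - 10*n*q + q^2)^3
(4) = 4 - 18*b
(5) = 2.21 - 1.36*y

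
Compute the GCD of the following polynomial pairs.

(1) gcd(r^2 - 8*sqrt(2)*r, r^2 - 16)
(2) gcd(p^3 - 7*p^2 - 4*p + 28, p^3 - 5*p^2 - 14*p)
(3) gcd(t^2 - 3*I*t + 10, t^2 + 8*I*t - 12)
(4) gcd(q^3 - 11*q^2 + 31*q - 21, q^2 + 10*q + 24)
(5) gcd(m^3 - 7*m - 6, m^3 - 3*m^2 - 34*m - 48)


(1) = gcd(r*(r - 8*sqrt(2)), (r - 4)*(r + 4)) = 1
(2) = gcd((p - 7)*(p - 2)*(p + 2), p*(p - 7)*(p + 2)) = p^2 - 5*p - 14
(3) = t + 2*I
(4) = gcd((q - 7)*(q - 3)*(q - 1), (q + 4)*(q + 6)) = 1
(5) = gcd((m - 3)*(m + 1)*(m + 2), (m - 8)*(m + 2)*(m + 3)) = m + 2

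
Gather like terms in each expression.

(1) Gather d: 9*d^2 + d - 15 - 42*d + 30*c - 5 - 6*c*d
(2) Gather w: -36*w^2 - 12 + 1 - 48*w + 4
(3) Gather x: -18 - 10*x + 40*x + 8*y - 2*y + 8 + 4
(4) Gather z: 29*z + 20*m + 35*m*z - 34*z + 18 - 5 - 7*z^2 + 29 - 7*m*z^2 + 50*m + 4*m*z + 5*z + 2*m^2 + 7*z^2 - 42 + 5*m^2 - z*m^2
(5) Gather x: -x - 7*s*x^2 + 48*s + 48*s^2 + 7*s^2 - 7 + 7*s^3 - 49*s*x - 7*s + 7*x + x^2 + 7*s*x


(1) = 30*c + 9*d^2 + d*(-6*c - 41) - 20
(2) = -36*w^2 - 48*w - 7
(3) = 30*x + 6*y - 6
(4) = 7*m^2 - 7*m*z^2 + 70*m + z*(-m^2 + 39*m)
(5) = 7*s^3 + 55*s^2 + 41*s + x^2*(1 - 7*s) + x*(6 - 42*s) - 7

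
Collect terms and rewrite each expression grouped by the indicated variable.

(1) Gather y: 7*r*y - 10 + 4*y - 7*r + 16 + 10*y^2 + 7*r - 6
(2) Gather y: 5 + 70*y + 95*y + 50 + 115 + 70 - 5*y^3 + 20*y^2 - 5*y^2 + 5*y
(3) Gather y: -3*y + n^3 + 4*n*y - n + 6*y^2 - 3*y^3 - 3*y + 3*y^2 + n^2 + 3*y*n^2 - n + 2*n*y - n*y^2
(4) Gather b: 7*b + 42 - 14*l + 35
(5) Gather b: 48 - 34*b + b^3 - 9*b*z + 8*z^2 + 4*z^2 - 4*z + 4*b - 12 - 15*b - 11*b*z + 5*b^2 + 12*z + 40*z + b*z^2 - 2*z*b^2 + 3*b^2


(1) = 10*y^2 + y*(7*r + 4)
(2) = -5*y^3 + 15*y^2 + 170*y + 240
(3) = n^3 + n^2 - 2*n - 3*y^3 + y^2*(9 - n) + y*(3*n^2 + 6*n - 6)
(4) = 7*b - 14*l + 77
(5) = b^3 + b^2*(8 - 2*z) + b*(z^2 - 20*z - 45) + 12*z^2 + 48*z + 36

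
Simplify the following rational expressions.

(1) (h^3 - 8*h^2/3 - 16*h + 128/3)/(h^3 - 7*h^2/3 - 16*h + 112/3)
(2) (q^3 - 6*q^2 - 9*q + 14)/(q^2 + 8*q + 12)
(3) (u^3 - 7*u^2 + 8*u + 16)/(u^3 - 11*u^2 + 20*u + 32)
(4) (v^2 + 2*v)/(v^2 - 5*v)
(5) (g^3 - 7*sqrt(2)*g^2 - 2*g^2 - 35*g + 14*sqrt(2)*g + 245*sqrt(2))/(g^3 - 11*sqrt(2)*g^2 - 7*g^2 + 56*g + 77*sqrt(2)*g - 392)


(1) = (3*h - 8)/(3*h - 7)
(2) = (q^2 - 8*q + 7)/(q + 6)
(3) = (u - 4)/(u - 8)
(4) = (v + 2)/(v - 5)
(5) = (g + 5)/(g - 4*sqrt(2))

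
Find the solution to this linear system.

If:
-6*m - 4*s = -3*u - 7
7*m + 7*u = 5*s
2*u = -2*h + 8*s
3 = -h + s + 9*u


Then:
h = 2395/391
m = 164/391
s = 679/391
u = 321/391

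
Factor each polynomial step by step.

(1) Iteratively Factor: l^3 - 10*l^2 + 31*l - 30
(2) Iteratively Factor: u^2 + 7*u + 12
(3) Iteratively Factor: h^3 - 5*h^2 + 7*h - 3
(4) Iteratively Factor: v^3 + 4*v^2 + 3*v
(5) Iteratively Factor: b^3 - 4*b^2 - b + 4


(1) = (l - 5)*(l^2 - 5*l + 6) = (l - 5)*(l - 3)*(l - 2)
(2) = (u + 3)*(u + 4)
(3) = (h - 3)*(h^2 - 2*h + 1) = (h - 3)*(h - 1)*(h - 1)
(4) = (v + 1)*(v^2 + 3*v) = v*(v + 1)*(v + 3)
(5) = (b - 4)*(b^2 - 1) = (b - 4)*(b - 1)*(b + 1)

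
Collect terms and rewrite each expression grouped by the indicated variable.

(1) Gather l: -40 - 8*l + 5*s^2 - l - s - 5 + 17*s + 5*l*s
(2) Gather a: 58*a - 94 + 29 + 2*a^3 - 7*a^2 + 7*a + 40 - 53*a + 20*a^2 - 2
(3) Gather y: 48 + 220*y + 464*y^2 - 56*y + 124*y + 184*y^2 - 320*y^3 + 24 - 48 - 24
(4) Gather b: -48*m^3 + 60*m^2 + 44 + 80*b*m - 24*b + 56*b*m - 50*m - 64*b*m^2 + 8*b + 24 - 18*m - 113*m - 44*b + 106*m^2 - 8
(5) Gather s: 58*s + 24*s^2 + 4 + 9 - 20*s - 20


(1) = l*(5*s - 9) + 5*s^2 + 16*s - 45
(2) = 2*a^3 + 13*a^2 + 12*a - 27
(3) = -320*y^3 + 648*y^2 + 288*y
(4) = b*(-64*m^2 + 136*m - 60) - 48*m^3 + 166*m^2 - 181*m + 60
(5) = 24*s^2 + 38*s - 7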